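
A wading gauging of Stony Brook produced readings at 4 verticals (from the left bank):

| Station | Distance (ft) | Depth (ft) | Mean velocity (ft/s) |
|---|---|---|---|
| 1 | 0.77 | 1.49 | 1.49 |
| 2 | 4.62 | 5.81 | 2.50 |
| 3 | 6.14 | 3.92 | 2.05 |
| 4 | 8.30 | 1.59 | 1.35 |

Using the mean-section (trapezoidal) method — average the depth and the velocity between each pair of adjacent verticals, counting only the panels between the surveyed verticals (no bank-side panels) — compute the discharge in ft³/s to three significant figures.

Panel 1-2: Δb = 3.85 ft, d̄ = (1.49+5.81)/2 = 3.65, v̄ = (1.49+2.50)/2 = 1.995 → q = 3.85×3.65×1.995 = 28.03 ft³/s
Panel 2-3: Δb = 1.52 ft, d̄ = (5.81+3.92)/2 = 4.865, v̄ = (2.50+2.05)/2 = 2.275 → q = 1.52×4.865×2.275 = 16.82 ft³/s
Panel 3-4: Δb = 2.16 ft, d̄ = (3.92+1.59)/2 = 2.755, v̄ = (2.05+1.35)/2 = 1.7 → q = 2.16×2.755×1.7 = 10.12 ft³/s
Q = Σ q = 54.97 ft³/s

55.0 ft³/s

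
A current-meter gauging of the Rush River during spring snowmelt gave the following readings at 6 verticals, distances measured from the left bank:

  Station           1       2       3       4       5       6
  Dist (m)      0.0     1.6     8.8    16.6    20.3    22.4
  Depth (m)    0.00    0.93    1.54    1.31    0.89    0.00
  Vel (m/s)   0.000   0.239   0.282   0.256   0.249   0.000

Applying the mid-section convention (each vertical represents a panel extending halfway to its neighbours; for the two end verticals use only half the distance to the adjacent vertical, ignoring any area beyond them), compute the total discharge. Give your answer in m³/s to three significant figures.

6.81 m³/s

w_2 = (8.8 − 0.0)/2 = 4.4 m; q_2 = 0.239 × 0.93 × 4.4 = 0.9780 m³/s
w_3 = (16.6 − 1.6)/2 = 7.5 m; q_3 = 0.282 × 1.54 × 7.5 = 3.257 m³/s
w_4 = (20.3 − 8.8)/2 = 5.75 m; q_4 = 0.256 × 1.31 × 5.75 = 1.928 m³/s
w_5 = (22.4 − 16.6)/2 = 2.9 m; q_5 = 0.249 × 0.89 × 2.9 = 0.6427 m³/s
Stations 1, 6 contribute zero (depth or velocity is 0).
Q = Σ qᵢ = 6.806 m³/s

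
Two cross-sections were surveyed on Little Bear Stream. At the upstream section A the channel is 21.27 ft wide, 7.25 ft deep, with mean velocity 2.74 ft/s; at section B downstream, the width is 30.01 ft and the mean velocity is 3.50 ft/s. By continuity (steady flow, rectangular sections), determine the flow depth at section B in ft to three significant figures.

4.02 ft

Q = A₁V₁ = (21.27×7.25) × 2.74 = 422.5 ft³/s
d₂ = Q/(b₂ V₂) = 422.5/(30.01×3.50) = 4.023 ft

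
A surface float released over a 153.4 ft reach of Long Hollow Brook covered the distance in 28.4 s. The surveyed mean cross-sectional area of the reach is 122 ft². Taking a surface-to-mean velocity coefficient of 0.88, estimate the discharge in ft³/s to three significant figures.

580 ft³/s

v_surface = L / t̄ = 153.4 / 28.4 = 5.401 ft/s
v_mean = 0.88 × 5.401 = 4.753 ft/s
Q = A × v_mean = 122 × 4.753 = 579.9 ft³/s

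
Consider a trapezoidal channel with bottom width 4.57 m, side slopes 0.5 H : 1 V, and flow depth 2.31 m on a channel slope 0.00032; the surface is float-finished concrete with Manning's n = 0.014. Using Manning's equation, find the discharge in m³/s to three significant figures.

A = (b + z·y)·y = (4.57 + 0.5×2.31)×2.31 = 13.22 m²
P = b + 2y√(1+z²) = 4.57 + 2×2.31×√(1+0.5²) = 9.735 m
R = A/P = 13.22/9.735 = 1.358 m
Q = (1/n)·A·R^(2/3)·S^(1/2) = (1/0.014) × 13.22 × 1.358^(2/3) × 0.00032^(1/2) = 20.73 m³/s

20.7 m³/s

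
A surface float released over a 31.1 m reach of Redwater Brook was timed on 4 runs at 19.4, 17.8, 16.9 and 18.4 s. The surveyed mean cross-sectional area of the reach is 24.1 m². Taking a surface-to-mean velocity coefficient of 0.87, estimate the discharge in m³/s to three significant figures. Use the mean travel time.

t̄ = (19.4 + 17.8 + 16.9 + 18.4) / 4 = 18.125 s
v_surface = L / t̄ = 31.1 / 18.125 = 1.716 m/s
v_mean = 0.87 × 1.716 = 1.493 m/s
Q = A × v_mean = 24.1 × 1.493 = 35.98 m³/s

36.0 m³/s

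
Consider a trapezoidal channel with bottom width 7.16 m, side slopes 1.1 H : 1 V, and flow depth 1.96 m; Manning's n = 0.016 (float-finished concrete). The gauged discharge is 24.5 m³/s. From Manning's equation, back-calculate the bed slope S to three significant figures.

0.000293

A = (b + z·y)·y = (7.16 + 1.1×1.96)×1.96 = 18.26 m²
P = b + 2y√(1+z²) = 7.16 + 2×1.96×√(1+1.1²) = 12.99 m
R = A/P = 18.26/12.99 = 1.406 m
S = (Q·n / (1·A·R^(2/3)))² = (24.5×0.016 / (1×18.26×1.255))² = 0.0002926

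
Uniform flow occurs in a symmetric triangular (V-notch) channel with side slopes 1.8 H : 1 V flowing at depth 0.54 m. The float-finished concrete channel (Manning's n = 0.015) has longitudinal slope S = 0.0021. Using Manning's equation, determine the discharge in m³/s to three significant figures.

A = z·y² = 1.8×0.54² = 0.5249 m²
P = 2y√(1+z²) = 2×0.54×√(1+1.8²) = 2.224 m
R = A/P = 0.5249/2.224 = 0.2360 m
Q = (1/n)·A·R^(2/3)·S^(1/2) = (1/0.015) × 0.5249 × 0.2360^(2/3) × 0.0021^(1/2) = 0.6124 m³/s

0.612 m³/s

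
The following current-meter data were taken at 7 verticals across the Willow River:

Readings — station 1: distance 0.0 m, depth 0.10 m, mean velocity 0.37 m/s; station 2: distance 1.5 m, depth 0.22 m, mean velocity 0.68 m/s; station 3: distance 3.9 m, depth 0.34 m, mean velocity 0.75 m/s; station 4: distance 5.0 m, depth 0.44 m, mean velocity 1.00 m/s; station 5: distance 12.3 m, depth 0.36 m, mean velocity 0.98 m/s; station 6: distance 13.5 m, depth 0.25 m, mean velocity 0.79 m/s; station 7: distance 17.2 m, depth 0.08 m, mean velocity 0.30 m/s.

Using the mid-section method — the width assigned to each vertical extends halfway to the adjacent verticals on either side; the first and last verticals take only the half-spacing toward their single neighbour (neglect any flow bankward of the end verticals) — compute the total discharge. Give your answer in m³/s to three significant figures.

4.64 m³/s

w_1 = (1.5 − 0.0)/2 = 0.75 m; q_1 = 0.37 × 0.10 × 0.75 = 0.02775 m³/s
w_2 = (3.9 − 0.0)/2 = 1.95 m; q_2 = 0.68 × 0.22 × 1.95 = 0.2917 m³/s
w_3 = (5.0 − 1.5)/2 = 1.75 m; q_3 = 0.75 × 0.34 × 1.75 = 0.4463 m³/s
w_4 = (12.3 − 3.9)/2 = 4.2 m; q_4 = 1.00 × 0.44 × 4.2 = 1.848 m³/s
w_5 = (13.5 − 5.0)/2 = 4.25 m; q_5 = 0.98 × 0.36 × 4.25 = 1.499 m³/s
w_6 = (17.2 − 12.3)/2 = 2.45 m; q_6 = 0.79 × 0.25 × 2.45 = 0.4839 m³/s
w_7 = (17.2 − 13.5)/2 = 1.85 m; q_7 = 0.30 × 0.08 × 1.85 = 0.04440 m³/s
Q = Σ qᵢ = 4.641 m³/s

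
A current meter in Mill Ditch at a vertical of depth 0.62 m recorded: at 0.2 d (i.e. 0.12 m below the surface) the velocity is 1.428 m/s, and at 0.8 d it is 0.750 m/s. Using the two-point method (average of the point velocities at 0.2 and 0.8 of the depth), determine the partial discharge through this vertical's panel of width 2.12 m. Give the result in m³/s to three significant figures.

1.43 m³/s

v̄ = (1.428 + 0.750) / 2 = 1.089 m/s
q = v̄ × d × w = 1.089 × 0.62 × 2.12 = 1.431 m³/s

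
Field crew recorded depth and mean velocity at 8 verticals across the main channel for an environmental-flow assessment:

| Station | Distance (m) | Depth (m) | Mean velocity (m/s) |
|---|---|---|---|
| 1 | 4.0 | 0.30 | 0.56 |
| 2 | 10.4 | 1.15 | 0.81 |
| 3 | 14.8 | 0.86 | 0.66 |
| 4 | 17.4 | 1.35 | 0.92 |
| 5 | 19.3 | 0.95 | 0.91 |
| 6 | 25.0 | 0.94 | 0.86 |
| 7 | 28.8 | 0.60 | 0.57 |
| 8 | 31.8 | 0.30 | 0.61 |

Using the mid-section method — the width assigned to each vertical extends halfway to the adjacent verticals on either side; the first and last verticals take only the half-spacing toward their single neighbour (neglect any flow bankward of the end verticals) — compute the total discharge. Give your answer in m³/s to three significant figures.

18.9 m³/s

w_1 = (10.4 − 4.0)/2 = 3.2 m; q_1 = 0.56 × 0.30 × 3.2 = 0.5376 m³/s
w_2 = (14.8 − 4.0)/2 = 5.4 m; q_2 = 0.81 × 1.15 × 5.4 = 5.030 m³/s
w_3 = (17.4 − 10.4)/2 = 3.5 m; q_3 = 0.66 × 0.86 × 3.5 = 1.987 m³/s
w_4 = (19.3 − 14.8)/2 = 2.25 m; q_4 = 0.92 × 1.35 × 2.25 = 2.795 m³/s
w_5 = (25.0 − 17.4)/2 = 3.8 m; q_5 = 0.91 × 0.95 × 3.8 = 3.285 m³/s
w_6 = (28.8 − 19.3)/2 = 4.75 m; q_6 = 0.86 × 0.94 × 4.75 = 3.840 m³/s
w_7 = (31.8 − 25.0)/2 = 3.4 m; q_7 = 0.57 × 0.60 × 3.4 = 1.163 m³/s
w_8 = (31.8 − 28.8)/2 = 1.5 m; q_8 = 0.61 × 0.30 × 1.5 = 0.2745 m³/s
Q = Σ qᵢ = 18.91 m³/s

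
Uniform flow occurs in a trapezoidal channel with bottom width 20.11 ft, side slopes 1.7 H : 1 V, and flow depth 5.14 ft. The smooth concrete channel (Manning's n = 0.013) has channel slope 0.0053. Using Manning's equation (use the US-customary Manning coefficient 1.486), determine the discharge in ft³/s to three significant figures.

2940 ft³/s

A = (b + z·y)·y = (20.11 + 1.7×5.14)×5.14 = 148.3 ft²
P = b + 2y√(1+z²) = 20.11 + 2×5.14×√(1+1.7²) = 40.39 ft
R = A/P = 148.3/40.39 = 3.672 ft
Q = (1.486/n)·A·R^(2/3)·S^(1/2) = (1.486/0.013) × 148.3 × 3.672^(2/3) × 0.0053^(1/2) = 2937 ft³/s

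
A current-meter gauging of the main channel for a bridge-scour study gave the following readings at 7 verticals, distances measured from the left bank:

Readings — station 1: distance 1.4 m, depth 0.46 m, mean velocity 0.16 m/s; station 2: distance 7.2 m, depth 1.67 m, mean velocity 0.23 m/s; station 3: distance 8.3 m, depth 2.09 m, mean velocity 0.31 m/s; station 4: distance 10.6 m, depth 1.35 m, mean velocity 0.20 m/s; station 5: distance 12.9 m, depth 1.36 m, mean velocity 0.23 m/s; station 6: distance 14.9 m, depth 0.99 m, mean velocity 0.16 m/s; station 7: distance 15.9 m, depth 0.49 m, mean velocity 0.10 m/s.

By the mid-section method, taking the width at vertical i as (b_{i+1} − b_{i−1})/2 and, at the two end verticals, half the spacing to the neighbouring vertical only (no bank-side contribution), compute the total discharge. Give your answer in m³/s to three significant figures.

4.20 m³/s

w_1 = (7.2 − 1.4)/2 = 2.9 m; q_1 = 0.16 × 0.46 × 2.9 = 0.2134 m³/s
w_2 = (8.3 − 1.4)/2 = 3.45 m; q_2 = 0.23 × 1.67 × 3.45 = 1.325 m³/s
w_3 = (10.6 − 7.2)/2 = 1.7 m; q_3 = 0.31 × 2.09 × 1.7 = 1.101 m³/s
w_4 = (12.9 − 8.3)/2 = 2.3 m; q_4 = 0.20 × 1.35 × 2.3 = 0.6210 m³/s
w_5 = (14.9 − 10.6)/2 = 2.15 m; q_5 = 0.23 × 1.36 × 2.15 = 0.6725 m³/s
w_6 = (15.9 − 12.9)/2 = 1.5 m; q_6 = 0.16 × 0.99 × 1.5 = 0.2376 m³/s
w_7 = (15.9 − 14.9)/2 = 0.5 m; q_7 = 0.10 × 0.49 × 0.5 = 0.02450 m³/s
Q = Σ qᵢ = 4.196 m³/s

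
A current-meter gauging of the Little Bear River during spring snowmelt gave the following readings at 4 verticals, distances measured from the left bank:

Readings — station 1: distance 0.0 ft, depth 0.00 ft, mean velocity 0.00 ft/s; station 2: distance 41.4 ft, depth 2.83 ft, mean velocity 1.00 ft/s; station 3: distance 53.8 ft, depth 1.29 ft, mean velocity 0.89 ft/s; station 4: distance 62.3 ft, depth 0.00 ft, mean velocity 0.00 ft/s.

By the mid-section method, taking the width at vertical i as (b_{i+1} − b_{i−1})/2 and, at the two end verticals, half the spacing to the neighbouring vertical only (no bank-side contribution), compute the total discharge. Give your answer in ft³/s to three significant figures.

88.1 ft³/s

w_2 = (53.8 − 0.0)/2 = 26.9 ft; q_2 = 1.00 × 2.83 × 26.9 = 76.13 ft³/s
w_3 = (62.3 − 41.4)/2 = 10.45 ft; q_3 = 0.89 × 1.29 × 10.45 = 12.00 ft³/s
Stations 1, 4 contribute zero (depth or velocity is 0).
Q = Σ qᵢ = 88.12 ft³/s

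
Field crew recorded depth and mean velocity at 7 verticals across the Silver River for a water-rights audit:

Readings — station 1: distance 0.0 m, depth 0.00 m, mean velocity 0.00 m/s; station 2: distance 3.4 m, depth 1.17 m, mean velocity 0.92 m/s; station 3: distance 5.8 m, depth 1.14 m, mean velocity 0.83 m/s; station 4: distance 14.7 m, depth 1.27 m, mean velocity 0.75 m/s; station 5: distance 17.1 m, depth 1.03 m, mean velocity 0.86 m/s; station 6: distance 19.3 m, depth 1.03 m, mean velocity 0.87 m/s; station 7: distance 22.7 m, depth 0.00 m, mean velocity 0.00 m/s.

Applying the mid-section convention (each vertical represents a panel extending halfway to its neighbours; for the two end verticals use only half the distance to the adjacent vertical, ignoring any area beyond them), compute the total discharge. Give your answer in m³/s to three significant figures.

w_2 = (5.8 − 0.0)/2 = 2.9 m; q_2 = 0.92 × 1.17 × 2.9 = 3.122 m³/s
w_3 = (14.7 − 3.4)/2 = 5.65 m; q_3 = 0.83 × 1.14 × 5.65 = 5.346 m³/s
w_4 = (17.1 − 5.8)/2 = 5.65 m; q_4 = 0.75 × 1.27 × 5.65 = 5.382 m³/s
w_5 = (19.3 − 14.7)/2 = 2.3 m; q_5 = 0.86 × 1.03 × 2.3 = 2.037 m³/s
w_6 = (22.7 − 17.1)/2 = 2.8 m; q_6 = 0.87 × 1.03 × 2.8 = 2.509 m³/s
Stations 1, 7 contribute zero (depth or velocity is 0).
Q = Σ qᵢ = 18.40 m³/s

18.4 m³/s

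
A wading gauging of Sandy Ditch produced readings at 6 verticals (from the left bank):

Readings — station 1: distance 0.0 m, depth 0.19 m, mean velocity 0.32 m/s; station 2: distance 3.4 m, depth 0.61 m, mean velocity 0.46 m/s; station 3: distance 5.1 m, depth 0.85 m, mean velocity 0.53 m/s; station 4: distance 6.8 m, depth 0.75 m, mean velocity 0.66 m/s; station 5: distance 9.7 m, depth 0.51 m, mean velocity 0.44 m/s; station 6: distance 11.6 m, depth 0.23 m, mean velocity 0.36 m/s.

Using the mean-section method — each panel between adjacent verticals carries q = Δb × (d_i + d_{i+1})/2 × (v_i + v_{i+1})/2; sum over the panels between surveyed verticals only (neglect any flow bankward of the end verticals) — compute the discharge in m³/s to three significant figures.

Panel 1-2: Δb = 3.4 m, d̄ = (0.19+0.61)/2 = 0.4, v̄ = (0.32+0.46)/2 = 0.39 → q = 3.4×0.4×0.39 = 0.5304 m³/s
Panel 2-3: Δb = 1.7 m, d̄ = (0.61+0.85)/2 = 0.73, v̄ = (0.46+0.53)/2 = 0.495 → q = 1.7×0.73×0.495 = 0.6143 m³/s
Panel 3-4: Δb = 1.7 m, d̄ = (0.85+0.75)/2 = 0.8, v̄ = (0.53+0.66)/2 = 0.595 → q = 1.7×0.8×0.595 = 0.8092 m³/s
Panel 4-5: Δb = 2.9 m, d̄ = (0.75+0.51)/2 = 0.63, v̄ = (0.66+0.44)/2 = 0.55 → q = 2.9×0.63×0.55 = 1.005 m³/s
Panel 5-6: Δb = 1.9 m, d̄ = (0.51+0.23)/2 = 0.37, v̄ = (0.44+0.36)/2 = 0.4 → q = 1.9×0.37×0.4 = 0.2812 m³/s
Q = Σ q = 3.240 m³/s

3.24 m³/s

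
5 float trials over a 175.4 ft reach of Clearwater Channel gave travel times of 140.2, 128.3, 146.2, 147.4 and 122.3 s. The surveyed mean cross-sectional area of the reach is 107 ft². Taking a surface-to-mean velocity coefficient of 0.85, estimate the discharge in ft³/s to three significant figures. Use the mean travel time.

t̄ = (140.2 + 128.3 + 146.2 + 147.4 + 122.3) / 5 = 136.88 s
v_surface = L / t̄ = 175.4 / 136.88 = 1.281 ft/s
v_mean = 0.85 × 1.281 = 1.089 ft/s
Q = A × v_mean = 107 × 1.089 = 116.5 ft³/s

117 ft³/s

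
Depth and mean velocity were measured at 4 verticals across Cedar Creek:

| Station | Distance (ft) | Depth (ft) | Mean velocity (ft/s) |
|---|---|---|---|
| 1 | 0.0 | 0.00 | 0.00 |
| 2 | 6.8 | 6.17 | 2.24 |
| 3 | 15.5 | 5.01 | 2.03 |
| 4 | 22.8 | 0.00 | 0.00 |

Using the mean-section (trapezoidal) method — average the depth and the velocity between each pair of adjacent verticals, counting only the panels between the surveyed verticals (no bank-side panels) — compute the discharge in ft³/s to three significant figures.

146 ft³/s

Panel 1-2: Δb = 6.8 ft, d̄ = (0.00+6.17)/2 = 3.085, v̄ = (0.00+2.24)/2 = 1.12 → q = 6.8×3.085×1.12 = 23.50 ft³/s
Panel 2-3: Δb = 8.7 ft, d̄ = (6.17+5.01)/2 = 5.59, v̄ = (2.24+2.03)/2 = 2.135 → q = 8.7×5.59×2.135 = 103.8 ft³/s
Panel 3-4: Δb = 7.3 ft, d̄ = (5.01+0.00)/2 = 2.505, v̄ = (2.03+0.00)/2 = 1.015 → q = 7.3×2.505×1.015 = 18.56 ft³/s
Q = Σ q = 145.9 ft³/s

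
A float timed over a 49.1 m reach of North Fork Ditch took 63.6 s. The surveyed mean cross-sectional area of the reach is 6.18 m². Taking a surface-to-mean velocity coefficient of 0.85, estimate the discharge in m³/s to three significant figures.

4.06 m³/s

v_surface = L / t̄ = 49.1 / 63.6 = 0.7720 m/s
v_mean = 0.85 × 0.7720 = 0.6562 m/s
Q = A × v_mean = 6.18 × 0.6562 = 4.055 m³/s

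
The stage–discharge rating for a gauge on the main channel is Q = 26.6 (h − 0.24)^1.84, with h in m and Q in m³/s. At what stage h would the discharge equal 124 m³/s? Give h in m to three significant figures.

h − h₀ = (Q/C)^(1/b) = (124/26.6)^(1/1.84) = 2.309 m
h = 0.24 + 2.309 = 2.549 m

2.55 m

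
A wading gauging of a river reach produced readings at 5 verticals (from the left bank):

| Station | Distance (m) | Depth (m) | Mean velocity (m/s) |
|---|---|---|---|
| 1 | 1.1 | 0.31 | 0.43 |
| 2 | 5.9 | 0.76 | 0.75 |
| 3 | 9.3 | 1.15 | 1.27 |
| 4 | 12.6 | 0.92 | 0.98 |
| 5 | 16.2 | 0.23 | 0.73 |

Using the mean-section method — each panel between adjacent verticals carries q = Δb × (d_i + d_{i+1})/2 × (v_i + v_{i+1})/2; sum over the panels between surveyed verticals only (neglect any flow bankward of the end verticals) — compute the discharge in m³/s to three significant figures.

Panel 1-2: Δb = 4.8 m, d̄ = (0.31+0.76)/2 = 0.535, v̄ = (0.43+0.75)/2 = 0.59 → q = 4.8×0.535×0.59 = 1.515 m³/s
Panel 2-3: Δb = 3.4 m, d̄ = (0.76+1.15)/2 = 0.955, v̄ = (0.75+1.27)/2 = 1.01 → q = 3.4×0.955×1.01 = 3.279 m³/s
Panel 3-4: Δb = 3.3 m, d̄ = (1.15+0.92)/2 = 1.035, v̄ = (1.27+0.98)/2 = 1.125 → q = 3.3×1.035×1.125 = 3.842 m³/s
Panel 4-5: Δb = 3.6 m, d̄ = (0.92+0.23)/2 = 0.575, v̄ = (0.98+0.73)/2 = 0.855 → q = 3.6×0.575×0.855 = 1.770 m³/s
Q = Σ q = 10.41 m³/s

10.4 m³/s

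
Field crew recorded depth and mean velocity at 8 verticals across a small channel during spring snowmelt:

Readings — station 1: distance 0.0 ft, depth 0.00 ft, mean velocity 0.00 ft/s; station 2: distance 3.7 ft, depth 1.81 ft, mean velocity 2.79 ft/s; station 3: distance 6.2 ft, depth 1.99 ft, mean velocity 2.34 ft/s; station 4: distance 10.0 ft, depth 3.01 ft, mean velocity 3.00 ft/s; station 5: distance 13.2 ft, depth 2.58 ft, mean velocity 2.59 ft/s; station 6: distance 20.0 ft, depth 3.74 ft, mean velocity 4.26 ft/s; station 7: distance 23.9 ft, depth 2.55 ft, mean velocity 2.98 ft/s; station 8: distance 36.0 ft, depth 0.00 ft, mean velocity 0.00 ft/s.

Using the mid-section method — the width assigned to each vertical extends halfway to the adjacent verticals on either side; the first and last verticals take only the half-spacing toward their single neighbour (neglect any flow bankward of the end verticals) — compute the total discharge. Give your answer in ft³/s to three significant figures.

241 ft³/s

w_2 = (6.2 − 0.0)/2 = 3.1 ft; q_2 = 2.79 × 1.81 × 3.1 = 15.65 ft³/s
w_3 = (10.0 − 3.7)/2 = 3.15 ft; q_3 = 2.34 × 1.99 × 3.15 = 14.67 ft³/s
w_4 = (13.2 − 6.2)/2 = 3.5 ft; q_4 = 3.00 × 3.01 × 3.5 = 31.61 ft³/s
w_5 = (20.0 − 10.0)/2 = 5 ft; q_5 = 2.59 × 2.58 × 5 = 33.41 ft³/s
w_6 = (23.9 − 13.2)/2 = 5.35 ft; q_6 = 4.26 × 3.74 × 5.35 = 85.24 ft³/s
w_7 = (36.0 − 20.0)/2 = 8 ft; q_7 = 2.98 × 2.55 × 8 = 60.79 ft³/s
Stations 1, 8 contribute zero (depth or velocity is 0).
Q = Σ qᵢ = 241.4 ft³/s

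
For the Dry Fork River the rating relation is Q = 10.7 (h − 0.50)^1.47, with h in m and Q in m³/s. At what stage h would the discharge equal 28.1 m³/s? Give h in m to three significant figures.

h − h₀ = (Q/C)^(1/b) = (28.1/10.7)^(1/1.47) = 1.929 m
h = 0.50 + 1.929 = 2.429 m

2.43 m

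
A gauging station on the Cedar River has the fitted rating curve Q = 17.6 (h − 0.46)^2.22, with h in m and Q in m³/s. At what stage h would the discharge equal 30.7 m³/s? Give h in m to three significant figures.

h − h₀ = (Q/C)^(1/b) = (30.7/17.6)^(1/2.22) = 1.285 m
h = 0.46 + 1.285 = 1.745 m

1.74 m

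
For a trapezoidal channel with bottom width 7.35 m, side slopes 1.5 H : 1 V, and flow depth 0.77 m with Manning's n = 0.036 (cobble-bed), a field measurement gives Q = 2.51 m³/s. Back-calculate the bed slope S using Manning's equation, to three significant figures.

A = (b + z·y)·y = (7.35 + 1.5×0.77)×0.77 = 6.549 m²
P = b + 2y√(1+z²) = 7.35 + 2×0.77×√(1+1.5²) = 10.13 m
R = A/P = 6.549/10.13 = 0.6467 m
S = (Q·n / (1·A·R^(2/3)))² = (2.51×0.036 / (1×6.549×0.7478))² = 0.0003404

0.000340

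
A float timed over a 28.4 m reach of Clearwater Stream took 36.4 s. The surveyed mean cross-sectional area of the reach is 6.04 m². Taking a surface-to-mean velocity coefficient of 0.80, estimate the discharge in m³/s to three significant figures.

3.77 m³/s

v_surface = L / t̄ = 28.4 / 36.4 = 0.7802 m/s
v_mean = 0.80 × 0.7802 = 0.6242 m/s
Q = A × v_mean = 6.04 × 0.6242 = 3.770 m³/s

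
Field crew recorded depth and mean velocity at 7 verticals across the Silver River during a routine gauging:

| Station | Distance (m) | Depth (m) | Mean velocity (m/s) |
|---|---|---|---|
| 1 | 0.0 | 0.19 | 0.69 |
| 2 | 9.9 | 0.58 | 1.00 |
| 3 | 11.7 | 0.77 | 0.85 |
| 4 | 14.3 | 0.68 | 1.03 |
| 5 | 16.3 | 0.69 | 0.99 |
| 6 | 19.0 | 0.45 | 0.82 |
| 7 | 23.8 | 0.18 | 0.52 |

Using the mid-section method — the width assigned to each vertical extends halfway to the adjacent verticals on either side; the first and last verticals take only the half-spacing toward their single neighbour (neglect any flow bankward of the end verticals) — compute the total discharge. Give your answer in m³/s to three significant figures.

w_1 = (9.9 − 0.0)/2 = 4.95 m; q_1 = 0.69 × 0.19 × 4.95 = 0.6489 m³/s
w_2 = (11.7 − 0.0)/2 = 5.85 m; q_2 = 1.00 × 0.58 × 5.85 = 3.393 m³/s
w_3 = (14.3 − 9.9)/2 = 2.2 m; q_3 = 0.85 × 0.77 × 2.2 = 1.440 m³/s
w_4 = (16.3 − 11.7)/2 = 2.3 m; q_4 = 1.03 × 0.68 × 2.3 = 1.611 m³/s
w_5 = (19.0 − 14.3)/2 = 2.35 m; q_5 = 0.99 × 0.69 × 2.35 = 1.605 m³/s
w_6 = (23.8 − 16.3)/2 = 3.75 m; q_6 = 0.82 × 0.45 × 3.75 = 1.384 m³/s
w_7 = (23.8 − 19.0)/2 = 2.4 m; q_7 = 0.52 × 0.18 × 2.4 = 0.2246 m³/s
Q = Σ qᵢ = 10.31 m³/s

10.3 m³/s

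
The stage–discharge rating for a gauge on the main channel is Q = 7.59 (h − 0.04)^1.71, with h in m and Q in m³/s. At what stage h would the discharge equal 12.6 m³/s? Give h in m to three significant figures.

1.39 m

h − h₀ = (Q/C)^(1/b) = (12.6/7.59)^(1/1.71) = 1.345 m
h = 0.04 + 1.345 = 1.385 m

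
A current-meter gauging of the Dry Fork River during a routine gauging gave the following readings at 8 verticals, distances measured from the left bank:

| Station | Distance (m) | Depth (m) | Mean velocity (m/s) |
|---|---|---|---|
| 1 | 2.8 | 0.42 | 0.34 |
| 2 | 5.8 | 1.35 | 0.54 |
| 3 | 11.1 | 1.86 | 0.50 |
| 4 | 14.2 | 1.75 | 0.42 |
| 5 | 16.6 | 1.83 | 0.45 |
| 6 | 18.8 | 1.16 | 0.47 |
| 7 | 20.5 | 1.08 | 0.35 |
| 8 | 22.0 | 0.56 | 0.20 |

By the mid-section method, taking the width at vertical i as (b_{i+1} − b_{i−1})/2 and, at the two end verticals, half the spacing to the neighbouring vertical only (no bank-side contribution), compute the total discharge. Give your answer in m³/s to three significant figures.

w_1 = (5.8 − 2.8)/2 = 1.5 m; q_1 = 0.34 × 0.42 × 1.5 = 0.2142 m³/s
w_2 = (11.1 − 2.8)/2 = 4.15 m; q_2 = 0.54 × 1.35 × 4.15 = 3.025 m³/s
w_3 = (14.2 − 5.8)/2 = 4.2 m; q_3 = 0.50 × 1.86 × 4.2 = 3.906 m³/s
w_4 = (16.6 − 11.1)/2 = 2.75 m; q_4 = 0.42 × 1.75 × 2.75 = 2.021 m³/s
w_5 = (18.8 − 14.2)/2 = 2.3 m; q_5 = 0.45 × 1.83 × 2.3 = 1.894 m³/s
w_6 = (20.5 − 16.6)/2 = 1.95 m; q_6 = 0.47 × 1.16 × 1.95 = 1.063 m³/s
w_7 = (22.0 − 18.8)/2 = 1.6 m; q_7 = 0.35 × 1.08 × 1.6 = 0.6048 m³/s
w_8 = (22.0 − 20.5)/2 = 0.75 m; q_8 = 0.20 × 0.56 × 0.75 = 0.08400 m³/s
Q = Σ qᵢ = 12.81 m³/s

12.8 m³/s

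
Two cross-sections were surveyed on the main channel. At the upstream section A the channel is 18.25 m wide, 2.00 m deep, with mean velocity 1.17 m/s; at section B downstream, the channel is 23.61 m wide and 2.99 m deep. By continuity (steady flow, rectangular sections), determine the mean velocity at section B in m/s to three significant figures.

0.605 m/s

Q = A₁V₁ = (18.25×2.00) × 1.17 = 42.71 m³/s
A₂ = 23.61 × 2.99 = 70.59 m²
V₂ = Q/A₂ = 42.71/70.59 = 0.6049 m/s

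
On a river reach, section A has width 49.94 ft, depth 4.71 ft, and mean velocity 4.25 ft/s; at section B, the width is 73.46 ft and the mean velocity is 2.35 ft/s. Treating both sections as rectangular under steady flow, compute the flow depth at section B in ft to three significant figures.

Q = A₁V₁ = (49.94×4.71) × 4.25 = 999.7 ft³/s
d₂ = Q/(b₂ V₂) = 999.7/(73.46×2.35) = 5.791 ft

5.79 ft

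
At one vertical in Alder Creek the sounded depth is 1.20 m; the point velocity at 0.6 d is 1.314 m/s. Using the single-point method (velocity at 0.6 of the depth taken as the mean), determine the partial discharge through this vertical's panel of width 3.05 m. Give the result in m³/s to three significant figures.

v̄ = v₀.₆ = 1.314 m/s
q = v̄ × d × w = 1.314 × 1.20 × 3.05 = 4.809 m³/s

4.81 m³/s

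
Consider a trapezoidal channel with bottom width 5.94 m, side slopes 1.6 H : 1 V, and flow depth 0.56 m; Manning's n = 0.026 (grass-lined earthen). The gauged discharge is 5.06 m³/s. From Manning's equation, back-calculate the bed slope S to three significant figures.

0.00318

A = (b + z·y)·y = (5.94 + 1.6×0.56)×0.56 = 3.828 m²
P = b + 2y√(1+z²) = 5.94 + 2×0.56×√(1+1.6²) = 8.053 m
R = A/P = 3.828/8.053 = 0.4754 m
S = (Q·n / (1·A·R^(2/3)))² = (5.06×0.026 / (1×3.828×0.6091))² = 0.003184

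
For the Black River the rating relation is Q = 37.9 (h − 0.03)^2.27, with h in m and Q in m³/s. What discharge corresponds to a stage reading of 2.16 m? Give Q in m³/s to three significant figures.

Q = 37.9 × (2.16 − 0.03)^2.27 = 37.9 × 2.13^2.27 = 210.9 m³/s

211 m³/s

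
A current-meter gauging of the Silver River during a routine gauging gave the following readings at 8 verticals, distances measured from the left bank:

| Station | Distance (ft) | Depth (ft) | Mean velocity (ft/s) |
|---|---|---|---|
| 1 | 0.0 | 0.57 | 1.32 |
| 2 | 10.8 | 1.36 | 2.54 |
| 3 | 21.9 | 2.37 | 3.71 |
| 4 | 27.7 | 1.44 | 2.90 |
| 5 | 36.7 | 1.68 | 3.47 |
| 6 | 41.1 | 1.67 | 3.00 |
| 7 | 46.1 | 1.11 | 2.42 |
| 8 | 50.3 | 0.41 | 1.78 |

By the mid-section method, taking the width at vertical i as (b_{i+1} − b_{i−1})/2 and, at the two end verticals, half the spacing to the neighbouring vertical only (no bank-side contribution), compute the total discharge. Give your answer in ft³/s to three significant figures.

w_1 = (10.8 − 0.0)/2 = 5.4 ft; q_1 = 1.32 × 0.57 × 5.4 = 4.063 ft³/s
w_2 = (21.9 − 0.0)/2 = 10.95 ft; q_2 = 2.54 × 1.36 × 10.95 = 37.83 ft³/s
w_3 = (27.7 − 10.8)/2 = 8.45 ft; q_3 = 3.71 × 2.37 × 8.45 = 74.30 ft³/s
w_4 = (36.7 − 21.9)/2 = 7.4 ft; q_4 = 2.90 × 1.44 × 7.4 = 30.90 ft³/s
w_5 = (41.1 − 27.7)/2 = 6.7 ft; q_5 = 3.47 × 1.68 × 6.7 = 39.06 ft³/s
w_6 = (46.1 − 36.7)/2 = 4.7 ft; q_6 = 3.00 × 1.67 × 4.7 = 23.55 ft³/s
w_7 = (50.3 − 41.1)/2 = 4.6 ft; q_7 = 2.42 × 1.11 × 4.6 = 12.36 ft³/s
w_8 = (50.3 − 46.1)/2 = 2.1 ft; q_8 = 1.78 × 0.41 × 2.1 = 1.533 ft³/s
Q = Σ qᵢ = 223.6 ft³/s

224 ft³/s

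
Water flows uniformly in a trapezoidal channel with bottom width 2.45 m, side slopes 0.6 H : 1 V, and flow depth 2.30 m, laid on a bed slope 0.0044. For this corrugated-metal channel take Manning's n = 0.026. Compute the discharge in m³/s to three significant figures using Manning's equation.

A = (b + z·y)·y = (2.45 + 0.6×2.30)×2.30 = 8.809 m²
P = b + 2y√(1+z²) = 2.45 + 2×2.30×√(1+0.6²) = 7.814 m
R = A/P = 8.809/7.814 = 1.127 m
Q = (1/n)·A·R^(2/3)·S^(1/2) = (1/0.026) × 8.809 × 1.127^(2/3) × 0.0044^(1/2) = 24.34 m³/s

24.3 m³/s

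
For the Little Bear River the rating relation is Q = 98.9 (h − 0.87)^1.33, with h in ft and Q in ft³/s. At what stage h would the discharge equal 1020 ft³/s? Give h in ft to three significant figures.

h − h₀ = (Q/C)^(1/b) = (1020/98.9)^(1/1.33) = 5.780 ft
h = 0.87 + 5.780 = 6.650 ft

6.65 ft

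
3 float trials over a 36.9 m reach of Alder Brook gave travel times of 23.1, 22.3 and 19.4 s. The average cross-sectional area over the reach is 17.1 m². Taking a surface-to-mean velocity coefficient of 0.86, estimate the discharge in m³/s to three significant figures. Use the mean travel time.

t̄ = (23.1 + 22.3 + 19.4) / 3 = 21.6 s
v_surface = L / t̄ = 36.9 / 21.6 = 1.708 m/s
v_mean = 0.86 × 1.708 = 1.469 m/s
Q = A × v_mean = 17.1 × 1.469 = 25.12 m³/s

25.1 m³/s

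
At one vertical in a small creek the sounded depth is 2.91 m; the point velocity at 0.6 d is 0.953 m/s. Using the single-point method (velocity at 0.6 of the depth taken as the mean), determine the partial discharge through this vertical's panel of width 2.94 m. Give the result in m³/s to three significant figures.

8.15 m³/s

v̄ = v₀.₆ = 0.953 m/s
q = v̄ × d × w = 0.9530 × 2.91 × 2.94 = 8.153 m³/s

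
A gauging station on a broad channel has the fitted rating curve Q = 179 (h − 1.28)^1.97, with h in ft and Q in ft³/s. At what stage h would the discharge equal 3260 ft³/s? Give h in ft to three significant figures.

5.64 ft

h − h₀ = (Q/C)^(1/b) = (3260/179)^(1/1.97) = 4.363 ft
h = 1.28 + 4.363 = 5.643 ft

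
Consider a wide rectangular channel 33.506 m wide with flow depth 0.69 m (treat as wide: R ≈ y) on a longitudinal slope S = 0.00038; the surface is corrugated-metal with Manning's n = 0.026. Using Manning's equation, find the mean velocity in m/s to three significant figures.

A = b·y = 33.506 × 0.69 = 23.12 m²
Wide channel: R ≈ y = 0.69 m
Q = (1/n)·A·R^(2/3)·S^(1/2) = (1/0.026) × 23.12 × 0.6900^(2/3) × 0.00038^(1/2) = 13.53 m³/s
V = Q/A = 13.53/23.12 = 0.5854 m/s

0.585 m/s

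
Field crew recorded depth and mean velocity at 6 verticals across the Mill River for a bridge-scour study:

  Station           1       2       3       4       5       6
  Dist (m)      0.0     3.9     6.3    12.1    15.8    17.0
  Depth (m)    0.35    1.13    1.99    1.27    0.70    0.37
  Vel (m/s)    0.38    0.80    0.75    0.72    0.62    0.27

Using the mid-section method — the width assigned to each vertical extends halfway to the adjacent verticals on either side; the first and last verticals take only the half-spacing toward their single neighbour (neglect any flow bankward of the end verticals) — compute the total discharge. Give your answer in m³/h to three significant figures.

52900 m³/h

w_1 = (3.9 − 0.0)/2 = 1.95 m; q_1 = 0.38 × 0.35 × 1.95 = 0.2594 m³/s
w_2 = (6.3 − 0.0)/2 = 3.15 m; q_2 = 0.80 × 1.13 × 3.15 = 2.848 m³/s
w_3 = (12.1 − 3.9)/2 = 4.1 m; q_3 = 0.75 × 1.99 × 4.1 = 6.119 m³/s
w_4 = (15.8 − 6.3)/2 = 4.75 m; q_4 = 0.72 × 1.27 × 4.75 = 4.343 m³/s
w_5 = (17.0 − 12.1)/2 = 2.45 m; q_5 = 0.62 × 0.70 × 2.45 = 1.063 m³/s
w_6 = (17.0 − 15.8)/2 = 0.6 m; q_6 = 0.27 × 0.37 × 0.6 = 0.05994 m³/s
Q = Σ qᵢ = 14.69 m³/s
= 14.69 × 3600 = 52890 m³/h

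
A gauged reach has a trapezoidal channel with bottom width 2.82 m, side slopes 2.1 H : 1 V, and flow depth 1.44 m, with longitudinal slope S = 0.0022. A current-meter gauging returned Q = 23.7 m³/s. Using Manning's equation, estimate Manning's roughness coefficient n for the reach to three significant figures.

0.0153

A = (b + z·y)·y = (2.82 + 2.1×1.44)×1.44 = 8.415 m²
P = b + 2y√(1+z²) = 2.82 + 2×1.44×√(1+2.1²) = 9.519 m
R = A/P = 8.415/9.519 = 0.8841 m
n = (1/Q)·A·R^(2/3)·S^(1/2) = (1/23.7) × 8.415 × 0.9211 × 0.04690 = 0.01534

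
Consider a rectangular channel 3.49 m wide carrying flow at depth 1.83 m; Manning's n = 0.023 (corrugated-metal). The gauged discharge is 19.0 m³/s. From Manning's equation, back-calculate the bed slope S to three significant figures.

0.00544

A = b·y = 3.49 × 1.83 = 6.387 m²
P = b + 2y = 3.49 + 2×1.83 = 7.150 m
R = A/P = 6.387/7.150 = 0.8932 m
S = (Q·n / (1·A·R^(2/3)))² = (19.0×0.023 / (1×6.387×0.9275))² = 0.005442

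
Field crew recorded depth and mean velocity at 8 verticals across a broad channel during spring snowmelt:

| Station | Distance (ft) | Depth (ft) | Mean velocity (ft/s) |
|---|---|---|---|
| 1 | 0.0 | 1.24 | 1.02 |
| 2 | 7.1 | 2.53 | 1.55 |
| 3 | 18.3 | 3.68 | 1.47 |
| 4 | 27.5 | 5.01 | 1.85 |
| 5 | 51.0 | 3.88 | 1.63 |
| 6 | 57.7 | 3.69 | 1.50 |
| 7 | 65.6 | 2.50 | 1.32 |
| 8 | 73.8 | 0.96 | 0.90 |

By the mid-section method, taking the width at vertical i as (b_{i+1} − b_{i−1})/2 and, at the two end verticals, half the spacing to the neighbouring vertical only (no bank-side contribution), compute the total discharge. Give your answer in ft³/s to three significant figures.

w_1 = (7.1 − 0.0)/2 = 3.55 ft; q_1 = 1.02 × 1.24 × 3.55 = 4.490 ft³/s
w_2 = (18.3 − 0.0)/2 = 9.15 ft; q_2 = 1.55 × 2.53 × 9.15 = 35.88 ft³/s
w_3 = (27.5 − 7.1)/2 = 10.2 ft; q_3 = 1.47 × 3.68 × 10.2 = 55.18 ft³/s
w_4 = (51.0 − 18.3)/2 = 16.35 ft; q_4 = 1.85 × 5.01 × 16.35 = 151.5 ft³/s
w_5 = (57.7 − 27.5)/2 = 15.1 ft; q_5 = 1.63 × 3.88 × 15.1 = 95.50 ft³/s
w_6 = (65.6 − 51.0)/2 = 7.3 ft; q_6 = 1.50 × 3.69 × 7.3 = 40.41 ft³/s
w_7 = (73.8 − 57.7)/2 = 8.05 ft; q_7 = 1.32 × 2.50 × 8.05 = 26.57 ft³/s
w_8 = (73.8 − 65.6)/2 = 4.1 ft; q_8 = 0.90 × 0.96 × 4.1 = 3.542 ft³/s
Q = Σ qᵢ = 413.1 ft³/s

413 ft³/s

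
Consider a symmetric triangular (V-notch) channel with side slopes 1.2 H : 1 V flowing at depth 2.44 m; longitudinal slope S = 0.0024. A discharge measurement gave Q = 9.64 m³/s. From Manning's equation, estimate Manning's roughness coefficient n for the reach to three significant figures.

0.0348

A = z·y² = 1.2×2.44² = 7.144 m²
P = 2y√(1+z²) = 2×2.44×√(1+1.2²) = 7.623 m
R = A/P = 7.144/7.623 = 0.9372 m
n = (1/Q)·A·R^(2/3)·S^(1/2) = (1/9.64) × 7.144 × 0.9577 × 0.04899 = 0.03477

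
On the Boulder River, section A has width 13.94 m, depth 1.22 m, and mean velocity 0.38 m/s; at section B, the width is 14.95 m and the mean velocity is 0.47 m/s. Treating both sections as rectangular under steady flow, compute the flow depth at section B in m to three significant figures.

Q = A₁V₁ = (13.94×1.22) × 0.38 = 6.463 m³/s
d₂ = Q/(b₂ V₂) = 6.463/(14.95×0.47) = 0.9197 m

0.920 m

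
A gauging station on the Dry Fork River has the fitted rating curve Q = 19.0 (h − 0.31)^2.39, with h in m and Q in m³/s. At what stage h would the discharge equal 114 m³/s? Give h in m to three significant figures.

h − h₀ = (Q/C)^(1/b) = (114/19.0)^(1/2.39) = 2.116 m
h = 0.31 + 2.116 = 2.426 m

2.43 m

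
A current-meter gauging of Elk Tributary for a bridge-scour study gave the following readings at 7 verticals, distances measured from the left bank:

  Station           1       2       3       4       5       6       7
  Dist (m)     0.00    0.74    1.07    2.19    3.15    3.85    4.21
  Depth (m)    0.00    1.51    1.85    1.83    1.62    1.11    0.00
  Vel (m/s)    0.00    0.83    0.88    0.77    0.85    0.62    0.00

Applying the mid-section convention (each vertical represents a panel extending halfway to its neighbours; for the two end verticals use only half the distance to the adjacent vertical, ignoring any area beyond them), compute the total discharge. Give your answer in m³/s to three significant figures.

w_2 = (1.07 − 0.00)/2 = 0.535 m; q_2 = 0.83 × 1.51 × 0.535 = 0.6705 m³/s
w_3 = (2.19 − 0.74)/2 = 0.725 m; q_3 = 0.88 × 1.85 × 0.725 = 1.180 m³/s
w_4 = (3.15 − 1.07)/2 = 1.04 m; q_4 = 0.77 × 1.83 × 1.04 = 1.465 m³/s
w_5 = (3.85 − 2.19)/2 = 0.83 m; q_5 = 0.85 × 1.62 × 0.83 = 1.143 m³/s
w_6 = (4.21 − 3.15)/2 = 0.53 m; q_6 = 0.62 × 1.11 × 0.53 = 0.3647 m³/s
Stations 1, 7 contribute zero (depth or velocity is 0).
Q = Σ qᵢ = 4.824 m³/s

4.82 m³/s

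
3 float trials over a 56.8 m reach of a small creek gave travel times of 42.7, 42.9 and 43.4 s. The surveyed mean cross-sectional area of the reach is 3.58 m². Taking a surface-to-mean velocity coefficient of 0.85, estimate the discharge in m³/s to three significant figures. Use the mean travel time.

t̄ = (42.7 + 42.9 + 43.4) / 3 = 43 s
v_surface = L / t̄ = 56.8 / 43 = 1.321 m/s
v_mean = 0.85 × 1.321 = 1.123 m/s
Q = A × v_mean = 3.58 × 1.123 = 4.020 m³/s

4.02 m³/s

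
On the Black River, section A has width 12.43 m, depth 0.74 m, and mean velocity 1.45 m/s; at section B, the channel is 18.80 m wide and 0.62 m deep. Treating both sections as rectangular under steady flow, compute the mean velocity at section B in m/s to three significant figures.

1.14 m/s

Q = A₁V₁ = (12.43×0.74) × 1.45 = 13.34 m³/s
A₂ = 18.80 × 0.62 = 11.66 m²
V₂ = Q/A₂ = 13.34/11.66 = 1.144 m/s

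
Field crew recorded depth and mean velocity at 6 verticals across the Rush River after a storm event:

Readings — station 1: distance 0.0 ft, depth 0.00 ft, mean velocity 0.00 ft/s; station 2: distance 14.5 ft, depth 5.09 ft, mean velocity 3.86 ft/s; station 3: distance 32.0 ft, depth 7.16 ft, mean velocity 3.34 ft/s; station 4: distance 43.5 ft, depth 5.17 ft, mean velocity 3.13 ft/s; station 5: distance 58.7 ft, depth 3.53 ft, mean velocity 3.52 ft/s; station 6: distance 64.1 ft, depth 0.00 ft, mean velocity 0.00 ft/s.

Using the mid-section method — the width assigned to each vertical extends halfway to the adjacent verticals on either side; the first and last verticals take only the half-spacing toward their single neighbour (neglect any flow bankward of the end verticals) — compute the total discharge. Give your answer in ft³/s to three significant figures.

1010 ft³/s

w_2 = (32.0 − 0.0)/2 = 16 ft; q_2 = 3.86 × 5.09 × 16 = 314.4 ft³/s
w_3 = (43.5 − 14.5)/2 = 14.5 ft; q_3 = 3.34 × 7.16 × 14.5 = 346.8 ft³/s
w_4 = (58.7 − 32.0)/2 = 13.35 ft; q_4 = 3.13 × 5.17 × 13.35 = 216.0 ft³/s
w_5 = (64.1 − 43.5)/2 = 10.3 ft; q_5 = 3.52 × 3.53 × 10.3 = 128.0 ft³/s
Stations 1, 6 contribute zero (depth or velocity is 0).
Q = Σ qᵢ = 1005 ft³/s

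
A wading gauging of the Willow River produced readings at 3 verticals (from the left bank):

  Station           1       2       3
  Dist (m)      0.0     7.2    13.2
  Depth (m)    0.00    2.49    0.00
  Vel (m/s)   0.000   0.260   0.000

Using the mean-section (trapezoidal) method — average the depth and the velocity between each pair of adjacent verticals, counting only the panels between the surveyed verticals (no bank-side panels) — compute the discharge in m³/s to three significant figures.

Panel 1-2: Δb = 7.2 m, d̄ = (0.00+2.49)/2 = 1.245, v̄ = (0.000+0.260)/2 = 0.13 → q = 7.2×1.245×0.13 = 1.165 m³/s
Panel 2-3: Δb = 6 m, d̄ = (2.49+0.00)/2 = 1.245, v̄ = (0.260+0.000)/2 = 0.13 → q = 6×1.245×0.13 = 0.9711 m³/s
Q = Σ q = 2.136 m³/s

2.14 m³/s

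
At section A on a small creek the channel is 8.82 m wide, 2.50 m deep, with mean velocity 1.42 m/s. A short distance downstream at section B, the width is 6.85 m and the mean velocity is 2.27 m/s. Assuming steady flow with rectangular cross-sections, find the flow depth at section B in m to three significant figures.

2.01 m

Q = A₁V₁ = (8.82×2.50) × 1.42 = 31.31 m³/s
d₂ = Q/(b₂ V₂) = 31.31/(6.85×2.27) = 2.014 m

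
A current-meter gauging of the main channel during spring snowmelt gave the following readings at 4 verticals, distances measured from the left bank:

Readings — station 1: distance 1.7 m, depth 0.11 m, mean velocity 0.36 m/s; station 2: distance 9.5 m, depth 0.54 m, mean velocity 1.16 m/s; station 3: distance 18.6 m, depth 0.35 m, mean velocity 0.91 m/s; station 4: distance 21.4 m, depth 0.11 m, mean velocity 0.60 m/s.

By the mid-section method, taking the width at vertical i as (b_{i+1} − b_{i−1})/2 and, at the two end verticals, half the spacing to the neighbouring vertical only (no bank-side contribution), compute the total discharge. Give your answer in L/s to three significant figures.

w_1 = (9.5 − 1.7)/2 = 3.9 m; q_1 = 0.36 × 0.11 × 3.9 = 0.1544 m³/s
w_2 = (18.6 − 1.7)/2 = 8.45 m; q_2 = 1.16 × 0.54 × 8.45 = 5.293 m³/s
w_3 = (21.4 − 9.5)/2 = 5.95 m; q_3 = 0.91 × 0.35 × 5.95 = 1.895 m³/s
w_4 = (21.4 − 18.6)/2 = 1.4 m; q_4 = 0.60 × 0.11 × 1.4 = 0.09240 m³/s
Q = Σ qᵢ = 7.435 m³/s
= 7.435 × 1000 = 7435 L/s

7430 L/s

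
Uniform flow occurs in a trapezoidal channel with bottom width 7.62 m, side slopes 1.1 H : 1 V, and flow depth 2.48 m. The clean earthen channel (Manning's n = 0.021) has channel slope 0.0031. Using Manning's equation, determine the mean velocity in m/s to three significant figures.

A = (b + z·y)·y = (7.62 + 1.1×2.48)×2.48 = 25.66 m²
P = b + 2y√(1+z²) = 7.62 + 2×2.48×√(1+1.1²) = 14.99 m
R = A/P = 25.66/14.99 = 1.712 m
Q = (1/n)·A·R^(2/3)·S^(1/2) = (1/0.021) × 25.66 × 1.712^(2/3) × 0.0031^(1/2) = 97.36 m³/s
V = Q/A = 97.36/25.66 = 3.794 m/s

3.79 m/s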